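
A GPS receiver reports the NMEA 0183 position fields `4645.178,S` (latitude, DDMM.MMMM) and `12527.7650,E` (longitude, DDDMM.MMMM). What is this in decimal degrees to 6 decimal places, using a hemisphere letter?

φ: degrees = first 2 digits = 46, minutes = 45.178; 46 + 45.178/60 = 46.7529667
Longitude: degrees = first 3 digits = 125, minutes = 27.765; 125 + 27.765/60 = 125.4627500

46.752967° S, 125.462750° E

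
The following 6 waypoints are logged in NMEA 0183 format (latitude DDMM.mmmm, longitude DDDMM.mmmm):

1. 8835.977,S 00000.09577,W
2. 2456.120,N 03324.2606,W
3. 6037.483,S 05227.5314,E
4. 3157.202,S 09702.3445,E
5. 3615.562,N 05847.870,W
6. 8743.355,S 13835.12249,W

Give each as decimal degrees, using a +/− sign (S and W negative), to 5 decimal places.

1. -88.59962, -0.00160
2. 24.93533, -33.40434
3. -60.62472, 52.45886
4. -31.95337, 97.03908
5. 36.25937, -58.79783
6. -87.72258, -138.58537

Point 1:
  Latitude: degrees = first 2 digits = 88, minutes = 35.977; 88 + 35.977/60 = 88.599617
  S → negative
  Longitude: degrees = first 3 digits = 0, minutes = 0.09577; 0 + 0.09577/60 = 0.001596
  W ⇒ negate
Point 2:
  Latitude: degrees = first 2 digits = 24, minutes = 56.12; 24 + 56.12/60 = 24.935333
  N ⇒ keep positive
  λ: split at 3 digits → 033° and 24.2606′; 33 + 24.2606/60 = 33.404343
  W ⇒ negate
Point 3:
  Lat: degrees = first 2 digits = 60, minutes = 37.483; 60 + 37.483/60 = 60.624717
  hemisphere S, so the sign is −
  λ: split at 3 digits → 052° and 27.5314′; 52 + 27.5314/60 = 52.458857
  E → positive
Point 4:
  Latitude: split at 2 digits → 31° and 57.202′; 31 + 57.202/60 = 31.953367
  S ⇒ negate
  λ: degrees = first 3 digits = 97, minutes = 2.3445; 97 + 2.3445/60 = 97.039075
  E → positive
Point 5:
  φ: degrees = first 2 digits = 36, minutes = 15.562; 36 + 15.562/60 = 36.259367
  N ⇒ keep positive
  λ: split at 3 digits → 058° and 47.87′; 58 + 47.87/60 = 58.797833
  W → negative
Point 6:
  Latitude: split at 2 digits → 87° and 43.355′; 87 + 43.355/60 = 87.722583
  S → negative
  Longitude: degrees = first 3 digits = 138, minutes = 35.12249; 138 + 35.12249/60 = 138.585375
  W ⇒ negate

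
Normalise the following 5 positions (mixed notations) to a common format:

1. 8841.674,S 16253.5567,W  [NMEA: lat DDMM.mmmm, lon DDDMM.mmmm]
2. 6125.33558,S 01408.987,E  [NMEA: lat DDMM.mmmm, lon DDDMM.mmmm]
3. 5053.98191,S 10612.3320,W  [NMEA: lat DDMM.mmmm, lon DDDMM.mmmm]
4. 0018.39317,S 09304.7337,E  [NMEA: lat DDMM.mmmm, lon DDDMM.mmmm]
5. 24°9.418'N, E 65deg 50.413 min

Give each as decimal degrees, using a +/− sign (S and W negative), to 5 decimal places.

1. -88.69457, -162.89261
2. -61.42226, 14.14978
3. -50.89970, -106.20553
4. -0.30655, 93.07890
5. 24.15697, 65.84022

Point 1:
  φ: split at 2 digits → 88° and 41.674′; 88 + 41.674/60 = 88.694567
  S ⇒ negate
  Lon: degrees = first 3 digits = 162, minutes = 53.5567; 162 + 53.5567/60 = 162.892612
  hemisphere W, so the sign is −
Point 2:
  φ: split at 2 digits → 61° and 25.33558′; 61 + 25.33558/60 = 61.422260
  hemisphere S, so the sign is −
  λ: degrees = first 3 digits = 14, minutes = 8.987; 14 + 8.987/60 = 14.149783
  E ⇒ keep positive
Point 3:
  φ: split at 2 digits → 50° and 53.98191′; 50 + 53.98191/60 = 50.899699
  hemisphere S, so the sign is −
  Longitude: split at 3 digits → 106° and 12.332′; 106 + 12.332/60 = 106.205533
  hemisphere W, so the sign is −
Point 4:
  φ: split at 2 digits → 00° and 18.39317′; 0 + 18.39317/60 = 0.306553
  S ⇒ negate
  λ: degrees = first 3 digits = 93, minutes = 4.7337; 93 + 4.7337/60 = 93.078895
  E → positive
Point 5:
  Lat: 9.418′ = 0.156967°; total 24.156967
  N ⇒ keep positive
  Lon: 65 + 50.413/60 = 65.840217
  E → positive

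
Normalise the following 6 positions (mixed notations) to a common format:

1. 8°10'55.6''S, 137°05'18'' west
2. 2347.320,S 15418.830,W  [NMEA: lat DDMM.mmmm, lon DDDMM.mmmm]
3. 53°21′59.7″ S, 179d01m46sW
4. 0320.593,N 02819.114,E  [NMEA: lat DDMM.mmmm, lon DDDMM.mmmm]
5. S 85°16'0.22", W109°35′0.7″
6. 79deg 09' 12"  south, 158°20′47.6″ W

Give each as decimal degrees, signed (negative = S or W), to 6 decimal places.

Point 1:
  Lat: 8 + 10/60 + 55.6/3600 = 8.1821111
  S → negative
  λ: 5′ + 18″ = 5.30000′; 137 + 5.30000/60 = 137.0883333
  W → negative
Point 2:
  Latitude: split at 2 digits → 23° and 47.32′; 23 + 47.32/60 = 23.7886667
  hemisphere S, so the sign is −
  Longitude: split at 3 digits → 154° and 18.83′; 154 + 18.83/60 = 154.3138333
  W ⇒ negate
Point 3:
  φ: 21′ + 59.7″ = 21.99500′; 53 + 21.99500/60 = 53.3665833
  S → negative
  λ: 179° + 1/60 + 46/3600 = 179 + 0.016667 + 0.012778 = 179.0294444
  W → negative
Point 4:
  Latitude: degrees = first 2 digits = 3, minutes = 20.593; 3 + 20.593/60 = 3.3432167
  N → positive
  Longitude: split at 3 digits → 028° and 19.114′; 28 + 19.114/60 = 28.3185667
  E → positive
Point 5:
  Latitude: 85 + 16/60 + 0.22/3600 = 85.2667278
  hemisphere S, so the sign is −
  Lon: 109° + 35/60 + 0.7/3600 = 109 + 0.583333 + 0.000194 = 109.5835278
  W ⇒ negate
Point 6:
  Latitude: 9′ + 12″ = 9.20000′; 79 + 9.20000/60 = 79.1533333
  S ⇒ negate
  λ: 158 + 20/60 + 47.6/3600 = 158.3465556
  W → negative

1. -8.182111, -137.088333
2. -23.788667, -154.313833
3. -53.366583, -179.029444
4. 3.343217, 28.318567
5. -85.266728, -109.583528
6. -79.153333, -158.346556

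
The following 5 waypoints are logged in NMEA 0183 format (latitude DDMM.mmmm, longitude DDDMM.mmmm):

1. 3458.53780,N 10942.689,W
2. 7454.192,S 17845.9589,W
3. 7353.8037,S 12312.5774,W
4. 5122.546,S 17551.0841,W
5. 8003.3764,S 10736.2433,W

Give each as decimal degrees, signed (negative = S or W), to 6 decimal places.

Point 1:
  Lat: degrees = first 2 digits = 34, minutes = 58.5378; 34 + 58.5378/60 = 34.9756300
  N ⇒ keep positive
  Longitude: split at 3 digits → 109° and 42.689′; 109 + 42.689/60 = 109.7114833
  W ⇒ negate
Point 2:
  Lat: degrees = first 2 digits = 74, minutes = 54.192; 74 + 54.192/60 = 74.9032000
  S → negative
  Longitude: split at 3 digits → 178° and 45.9589′; 178 + 45.9589/60 = 178.7659817
  hemisphere W, so the sign is −
Point 3:
  Lat: split at 2 digits → 73° and 53.8037′; 73 + 53.8037/60 = 73.8967283
  hemisphere S, so the sign is −
  Lon: degrees = first 3 digits = 123, minutes = 12.5774; 123 + 12.5774/60 = 123.2096233
  W → negative
Point 4:
  φ: split at 2 digits → 51° and 22.546′; 51 + 22.546/60 = 51.3757667
  hemisphere S, so the sign is −
  λ: split at 3 digits → 175° and 51.0841′; 175 + 51.0841/60 = 175.8514017
  W ⇒ negate
Point 5:
  Lat: degrees = first 2 digits = 80, minutes = 3.3764; 80 + 3.3764/60 = 80.0562733
  S ⇒ negate
  λ: split at 3 digits → 107° and 36.2433′; 107 + 36.2433/60 = 107.6040550
  W → negative

1. 34.975630, -109.711483
2. -74.903200, -178.765982
3. -73.896728, -123.209623
4. -51.375767, -175.851402
5. -80.056273, -107.604055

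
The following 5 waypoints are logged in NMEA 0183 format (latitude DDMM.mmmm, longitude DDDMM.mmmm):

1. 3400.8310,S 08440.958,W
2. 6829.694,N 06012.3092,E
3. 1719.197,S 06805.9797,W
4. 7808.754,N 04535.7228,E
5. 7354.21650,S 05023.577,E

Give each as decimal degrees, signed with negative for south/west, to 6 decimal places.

1. -34.013850, -84.682633
2. 68.494900, 60.205153
3. -17.319950, -68.099662
4. 78.145900, 45.595380
5. -73.903608, 50.392950

Point 1:
  Latitude: split at 2 digits → 34° and 0.831′; 34 + 0.831/60 = 34.0138500
  S → negative
  Longitude: split at 3 digits → 084° and 40.958′; 84 + 40.958/60 = 84.6826333
  W ⇒ negate
Point 2:
  Latitude: split at 2 digits → 68° and 29.694′; 68 + 29.694/60 = 68.4949000
  N → positive
  λ: split at 3 digits → 060° and 12.3092′; 60 + 12.3092/60 = 60.2051533
  E ⇒ keep positive
Point 3:
  Lat: degrees = first 2 digits = 17, minutes = 19.197; 17 + 19.197/60 = 17.3199500
  S → negative
  λ: split at 3 digits → 068° and 5.9797′; 68 + 5.9797/60 = 68.0996617
  W ⇒ negate
Point 4:
  φ: degrees = first 2 digits = 78, minutes = 8.754; 78 + 8.754/60 = 78.1459000
  N ⇒ keep positive
  Lon: degrees = first 3 digits = 45, minutes = 35.7228; 45 + 35.7228/60 = 45.5953800
  E → positive
Point 5:
  Lat: split at 2 digits → 73° and 54.2165′; 73 + 54.2165/60 = 73.9036083
  hemisphere S, so the sign is −
  Lon: split at 3 digits → 050° and 23.577′; 50 + 23.577/60 = 50.3929500
  E ⇒ keep positive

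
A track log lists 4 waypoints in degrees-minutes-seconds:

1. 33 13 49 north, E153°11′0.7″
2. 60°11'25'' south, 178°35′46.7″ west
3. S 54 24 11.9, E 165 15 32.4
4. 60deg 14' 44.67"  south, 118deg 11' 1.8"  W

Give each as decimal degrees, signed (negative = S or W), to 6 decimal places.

1. 33.230278, 153.183528
2. -60.190278, -178.596306
3. -54.403306, 165.259000
4. -60.245742, -118.183833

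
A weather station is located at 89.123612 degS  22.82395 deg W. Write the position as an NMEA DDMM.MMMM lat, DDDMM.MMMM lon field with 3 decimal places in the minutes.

8907.417,S / 02249.437,W

Lat: 89° + 0.123612 × 60 = 89° 7.41672′
λ: fractional part 0.823950 → 49.43700 minutes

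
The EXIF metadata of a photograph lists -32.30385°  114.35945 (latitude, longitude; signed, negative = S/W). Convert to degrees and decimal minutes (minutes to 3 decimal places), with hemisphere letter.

32° 18.231′ S, 114° 21.567′ E

Latitude is negative → S; |value| = 32.303850
φ: minutes = (32.303850 − 32) × 60 = 18.23100
Longitude: 114° + 0.359450 × 60 = 114° 21.56700′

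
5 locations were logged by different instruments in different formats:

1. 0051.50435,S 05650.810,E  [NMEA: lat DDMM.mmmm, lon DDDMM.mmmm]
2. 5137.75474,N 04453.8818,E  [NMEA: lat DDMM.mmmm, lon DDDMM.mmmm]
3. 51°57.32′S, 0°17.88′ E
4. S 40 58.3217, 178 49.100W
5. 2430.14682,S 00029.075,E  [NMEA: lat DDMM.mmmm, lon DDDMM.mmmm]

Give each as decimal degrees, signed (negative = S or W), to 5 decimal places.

1. -0.85841, 56.84683
2. 51.62925, 44.89803
3. -51.95533, 0.29800
4. -40.97203, -178.81833
5. -24.50245, 0.48458

Point 1:
  Latitude: degrees = first 2 digits = 0, minutes = 51.50435; 0 + 51.50435/60 = 0.858406
  S → negative
  λ: split at 3 digits → 056° and 50.81′; 56 + 50.81/60 = 56.846833
  E → positive
Point 2:
  Lat: degrees = first 2 digits = 51, minutes = 37.75474; 51 + 37.75474/60 = 51.629246
  N → positive
  λ: split at 3 digits → 044° and 53.8818′; 44 + 53.8818/60 = 44.898030
  E ⇒ keep positive
Point 3:
  Lat: 57.32′ = 0.955333°; total 51.955333
  S ⇒ negate
  Longitude: 17.88′ = 0.298000°; total 0.298000
  E → positive
Point 4:
  Lat: 40 + 58.3217/60 = 40.972028
  S → negative
  Longitude: 49.1′ = 0.818333°; total 178.818333
  W ⇒ negate
Point 5:
  Lat: degrees = first 2 digits = 24, minutes = 30.14682; 24 + 30.14682/60 = 24.502447
  S → negative
  Longitude: split at 3 digits → 000° and 29.075′; 0 + 29.075/60 = 0.484583
  E ⇒ keep positive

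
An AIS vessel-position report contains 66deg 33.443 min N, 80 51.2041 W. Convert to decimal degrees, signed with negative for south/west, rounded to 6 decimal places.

Latitude: 66 + 33.443/60 = 66.5573833
N ⇒ keep positive
Longitude: 80 + 51.2041/60 = 80.8534017
W ⇒ negate

66.557383, -80.853402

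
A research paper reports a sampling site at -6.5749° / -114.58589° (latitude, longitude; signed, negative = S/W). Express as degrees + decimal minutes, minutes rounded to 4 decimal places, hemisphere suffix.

6° 34.4940′ S, 114° 35.1534′ W

Latitude is negative → S; |value| = 6.574900
φ: fractional part 0.574900 → 34.494000 minutes
Longitude is negative → W; |value| = 114.585890
λ: fractional part 0.585890 → 35.153400 minutes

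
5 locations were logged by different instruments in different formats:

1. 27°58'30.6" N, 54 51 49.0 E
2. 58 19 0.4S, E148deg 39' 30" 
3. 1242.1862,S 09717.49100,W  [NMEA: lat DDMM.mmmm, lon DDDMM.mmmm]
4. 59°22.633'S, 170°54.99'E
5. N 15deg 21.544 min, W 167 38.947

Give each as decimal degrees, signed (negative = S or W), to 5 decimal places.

1. 27.97517, 54.86361
2. -58.31678, 148.65833
3. -12.70310, -97.29152
4. -59.37722, 170.91650
5. 15.35907, -167.64912

Point 1:
  φ: 27 + 58/60 + 30.6/3600 = 27.975167
  N ⇒ keep positive
  Longitude: 54° + 51/60 + 49/3600 = 54 + 0.850000 + 0.013611 = 54.863611
  E ⇒ keep positive
Point 2:
  Lat: 58 + 19/60 + 0.4/3600 = 58.316778
  S → negative
  Lon: 148 + 39/60 + 30/3600 = 148.658333
  E ⇒ keep positive
Point 3:
  Lat: split at 2 digits → 12° and 42.1862′; 12 + 42.1862/60 = 12.703103
  S → negative
  Longitude: split at 3 digits → 097° and 17.491′; 97 + 17.491/60 = 97.291517
  W ⇒ negate
Point 4:
  Latitude: 59 + 22.633/60 = 59.377217
  S → negative
  λ: 170 + 54.99/60 = 170.916500
  E ⇒ keep positive
Point 5:
  φ: 15 + 21.544/60 = 15.359067
  N → positive
  λ: 38.947′ = 0.649117°; total 167.649117
  W → negative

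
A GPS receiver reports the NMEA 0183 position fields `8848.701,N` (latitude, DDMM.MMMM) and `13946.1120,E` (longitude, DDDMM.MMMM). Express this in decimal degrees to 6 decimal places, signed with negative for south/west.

88.811683, 139.768533

Lat: degrees = first 2 digits = 88, minutes = 48.701; 88 + 48.701/60 = 88.8116833
N → positive
Lon: degrees = first 3 digits = 139, minutes = 46.112; 139 + 46.112/60 = 139.7685333
E → positive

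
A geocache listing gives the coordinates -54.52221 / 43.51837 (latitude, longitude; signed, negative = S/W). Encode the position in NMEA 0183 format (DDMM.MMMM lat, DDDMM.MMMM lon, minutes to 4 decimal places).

5431.3326,S / 04331.1022,E

Latitude is negative → S; |value| = 54.522210
Lat: minutes = (54.522210 − 54) × 60 = 31.332600
Longitude: 43° + 0.518370 × 60 = 43° 31.102200′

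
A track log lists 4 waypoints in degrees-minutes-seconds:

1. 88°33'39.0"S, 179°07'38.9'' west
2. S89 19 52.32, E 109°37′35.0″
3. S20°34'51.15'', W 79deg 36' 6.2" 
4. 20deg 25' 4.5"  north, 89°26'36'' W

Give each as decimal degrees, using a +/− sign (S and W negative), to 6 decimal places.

Point 1:
  φ: 88° + 33/60 + 39/3600 = 88 + 0.550000 + 0.010833 = 88.5608333
  S ⇒ negate
  Lon: 179° + 7/60 + 38.9/3600 = 179 + 0.116667 + 0.010806 = 179.1274722
  hemisphere W, so the sign is −
Point 2:
  φ: 89 + 19/60 + 52.32/3600 = 89.3312000
  hemisphere S, so the sign is −
  Lon: 109° + 37/60 + 35/3600 = 109 + 0.616667 + 0.009722 = 109.6263889
  E → positive
Point 3:
  φ: 34′ + 51.15″ = 34.85250′; 20 + 34.85250/60 = 20.5808750
  S → negative
  λ: 79 + 36/60 + 6.2/3600 = 79.6017222
  hemisphere W, so the sign is −
Point 4:
  Latitude: 25′ + 4.5″ = 25.07500′; 20 + 25.07500/60 = 20.4179167
  N → positive
  Longitude: 26′ + 36″ = 26.60000′; 89 + 26.60000/60 = 89.4433333
  W ⇒ negate

1. -88.560833, -179.127472
2. -89.331200, 109.626389
3. -20.580875, -79.601722
4. 20.417917, -89.443333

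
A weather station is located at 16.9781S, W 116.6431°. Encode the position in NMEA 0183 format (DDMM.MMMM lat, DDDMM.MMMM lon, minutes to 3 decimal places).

1658.686,S / 11638.586,W

φ: minutes = (16.978100 − 16) × 60 = 58.68600
Lon: 116° + 0.643100 × 60 = 116° 38.58600′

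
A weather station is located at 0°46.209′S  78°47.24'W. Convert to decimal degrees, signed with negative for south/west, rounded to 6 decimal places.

Lat: 46.209′ = 0.770150°; total 0.7701500
S → negative
Lon: 78 + 47.24/60 = 78.7873333
hemisphere W, so the sign is −

-0.770150, -78.787333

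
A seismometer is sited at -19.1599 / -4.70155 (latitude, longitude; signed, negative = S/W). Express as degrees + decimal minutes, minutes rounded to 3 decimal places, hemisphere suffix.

19° 9.594′ S, 4° 42.093′ W

Latitude is negative → S; |value| = 19.159900
φ: minutes = (19.159900 − 19) × 60 = 9.59400
Longitude is negative → W; |value| = 4.701550
Lon: minutes = (4.701550 − 4) × 60 = 42.09300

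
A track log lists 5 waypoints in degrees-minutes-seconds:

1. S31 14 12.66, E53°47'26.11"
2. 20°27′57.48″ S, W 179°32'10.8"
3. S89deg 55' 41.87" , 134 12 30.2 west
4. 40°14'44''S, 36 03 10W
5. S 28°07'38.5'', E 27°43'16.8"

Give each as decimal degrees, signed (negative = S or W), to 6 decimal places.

1. -31.236850, 53.790586
2. -20.465967, -179.536333
3. -89.928297, -134.208389
4. -40.245556, -36.052778
5. -28.127361, 27.721333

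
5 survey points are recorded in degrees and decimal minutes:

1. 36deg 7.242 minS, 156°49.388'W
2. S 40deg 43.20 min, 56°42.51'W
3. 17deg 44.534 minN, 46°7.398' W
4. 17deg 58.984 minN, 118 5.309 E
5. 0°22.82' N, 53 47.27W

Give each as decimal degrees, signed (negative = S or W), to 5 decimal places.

Point 1:
  φ: 7.242′ = 0.120700°; total 36.120700
  hemisphere S, so the sign is −
  Lon: 49.388′ = 0.823133°; total 156.823133
  W ⇒ negate
Point 2:
  Latitude: 40 + 43.2/60 = 40.720000
  hemisphere S, so the sign is −
  Lon: 56 + 42.51/60 = 56.708500
  W ⇒ negate
Point 3:
  φ: 17 + 44.534/60 = 17.742233
  N → positive
  λ: 7.398′ = 0.123300°; total 46.123300
  W ⇒ negate
Point 4:
  Latitude: 17 + 58.984/60 = 17.983067
  N ⇒ keep positive
  Lon: 5.309′ = 0.088483°; total 118.088483
  E → positive
Point 5:
  Latitude: 0 + 22.82/60 = 0.380333
  N → positive
  Longitude: 47.27′ = 0.787833°; total 53.787833
  W → negative

1. -36.12070, -156.82313
2. -40.72000, -56.70850
3. 17.74223, -46.12330
4. 17.98307, 118.08848
5. 0.38033, -53.78783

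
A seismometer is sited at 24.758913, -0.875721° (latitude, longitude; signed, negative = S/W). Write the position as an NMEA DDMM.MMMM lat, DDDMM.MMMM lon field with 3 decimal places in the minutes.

2445.535,N / 00052.543,W

φ: 24° + 0.758913 × 60 = 24° 45.53478′
Longitude is negative → W; |value| = 0.875721
Lon: minutes = (0.875721 − 0) × 60 = 52.54326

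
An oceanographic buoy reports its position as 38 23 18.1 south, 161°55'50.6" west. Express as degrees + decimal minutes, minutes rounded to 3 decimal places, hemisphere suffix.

38° 23.302′ S, 161° 55.843′ W

φ: 23 + 18.1/60 = 23.30167′
Lon: 55 + 50.6/60 = 55.84333′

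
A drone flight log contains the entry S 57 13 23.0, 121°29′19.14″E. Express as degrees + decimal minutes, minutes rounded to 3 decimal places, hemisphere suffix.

57° 13.383′ S, 121° 29.319′ E

φ: 13 + 23/60 = 13.38333′
Longitude: 29 + 19.14/60 = 29.31900′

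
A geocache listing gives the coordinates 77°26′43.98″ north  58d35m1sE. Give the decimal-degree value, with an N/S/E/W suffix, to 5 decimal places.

77.44555° N, 58.58361° E

φ: 77 + 26/60 + 43.98/3600 = 77.445550
λ: 58 + 35/60 + 1/3600 = 58.583611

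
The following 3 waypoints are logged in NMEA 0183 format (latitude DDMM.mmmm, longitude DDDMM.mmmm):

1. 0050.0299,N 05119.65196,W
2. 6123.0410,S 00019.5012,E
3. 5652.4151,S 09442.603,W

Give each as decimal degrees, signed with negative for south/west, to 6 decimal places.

Point 1:
  φ: split at 2 digits → 00° and 50.0299′; 0 + 50.0299/60 = 0.8338317
  N → positive
  Longitude: degrees = first 3 digits = 51, minutes = 19.65196; 51 + 19.65196/60 = 51.3275327
  hemisphere W, so the sign is −
Point 2:
  Latitude: degrees = first 2 digits = 61, minutes = 23.041; 61 + 23.041/60 = 61.3840167
  hemisphere S, so the sign is −
  Longitude: split at 3 digits → 000° and 19.5012′; 0 + 19.5012/60 = 0.3250200
  E ⇒ keep positive
Point 3:
  Latitude: degrees = first 2 digits = 56, minutes = 52.4151; 56 + 52.4151/60 = 56.8735850
  hemisphere S, so the sign is −
  Lon: degrees = first 3 digits = 94, minutes = 42.603; 94 + 42.603/60 = 94.7100500
  W → negative

1. 0.833832, -51.327533
2. -61.384017, 0.325020
3. -56.873585, -94.710050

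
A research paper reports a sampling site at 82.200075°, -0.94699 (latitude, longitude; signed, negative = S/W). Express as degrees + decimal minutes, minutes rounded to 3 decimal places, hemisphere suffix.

φ: fractional part 0.200075 → 12.00450 minutes
Longitude is negative → W; |value| = 0.946990
Lon: minutes = (0.946990 − 0) × 60 = 56.81940

82° 12.005′ N, 0° 56.819′ W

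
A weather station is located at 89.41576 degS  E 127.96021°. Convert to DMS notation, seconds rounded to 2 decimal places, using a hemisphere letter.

Latitude: whole degrees 89; 24.94560′ → 24′ and 56.7360″
λ: whole degrees 127; 57.61260′ → 57′ and 36.7560″

89°24′56.74″ S, 127°57′36.76″ E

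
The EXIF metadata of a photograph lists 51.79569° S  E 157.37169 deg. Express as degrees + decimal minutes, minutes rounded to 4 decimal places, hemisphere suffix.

51° 47.7414′ S, 157° 22.3014′ E

φ: fractional part 0.795690 → 47.741400 minutes
Lon: 157° + 0.371690 × 60 = 157° 22.301400′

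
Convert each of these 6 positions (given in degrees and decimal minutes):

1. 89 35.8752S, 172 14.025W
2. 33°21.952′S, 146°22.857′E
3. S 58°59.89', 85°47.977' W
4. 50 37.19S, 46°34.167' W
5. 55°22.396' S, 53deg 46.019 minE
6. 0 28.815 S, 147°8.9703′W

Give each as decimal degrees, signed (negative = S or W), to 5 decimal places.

1. -89.59792, -172.23375
2. -33.36587, 146.38095
3. -58.99817, -85.79962
4. -50.61983, -46.56945
5. -55.37327, 53.76698
6. -0.48025, -147.14951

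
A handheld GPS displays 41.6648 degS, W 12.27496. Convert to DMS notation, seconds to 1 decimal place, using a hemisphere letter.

φ: 0.664800 × 60 = 39.88800′ → 39′, remainder × 60 = 53.280″
λ: whole degrees 12; 16.49760′ → 16′ and 29.856″

41°39′53.3″ S, 12°16′29.9″ W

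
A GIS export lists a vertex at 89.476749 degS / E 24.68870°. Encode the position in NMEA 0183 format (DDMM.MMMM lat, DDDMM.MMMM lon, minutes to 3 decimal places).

φ: 89° + 0.476749 × 60 = 89° 28.60494′
λ: minutes = (24.688700 − 24) × 60 = 41.32200

8928.605,S / 02441.322,E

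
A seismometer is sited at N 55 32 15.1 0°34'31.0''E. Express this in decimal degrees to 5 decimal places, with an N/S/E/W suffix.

55.53753° N, 0.57528° E

Latitude: 32′ + 15.1″ = 32.25167′; 55 + 32.25167/60 = 55.537528
Lon: 34′ + 31″ = 34.51667′; 0 + 34.51667/60 = 0.575278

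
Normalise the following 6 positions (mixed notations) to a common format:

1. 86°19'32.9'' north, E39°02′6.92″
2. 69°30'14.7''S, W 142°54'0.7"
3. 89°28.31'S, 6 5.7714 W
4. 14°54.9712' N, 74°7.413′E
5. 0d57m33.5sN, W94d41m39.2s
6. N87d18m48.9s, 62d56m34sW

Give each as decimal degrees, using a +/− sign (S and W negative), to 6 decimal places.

1. 86.325806, 39.035256
2. -69.504083, -142.900194
3. -89.471833, -6.096190
4. 14.916187, 74.123550
5. 0.959306, -94.694222
6. 87.313583, -62.942778

Point 1:
  Latitude: 86 + 19/60 + 32.9/3600 = 86.3258056
  N ⇒ keep positive
  Longitude: 39 + 2/60 + 6.92/3600 = 39.0352556
  E → positive
Point 2:
  Latitude: 69 + 30/60 + 14.7/3600 = 69.5040833
  S ⇒ negate
  Lon: 54′ + 0.7″ = 54.01167′; 142 + 54.01167/60 = 142.9001944
  hemisphere W, so the sign is −
Point 3:
  Lat: 28.31′ = 0.471833°; total 89.4718333
  S → negative
  Lon: 6 + 5.7714/60 = 6.0961900
  W → negative
Point 4:
  Latitude: 54.9712′ = 0.916187°; total 14.9161867
  N → positive
  Lon: 74 + 7.413/60 = 74.1235500
  E → positive
Point 5:
  φ: 0° + 57/60 + 33.5/3600 = 0 + 0.950000 + 0.009306 = 0.9593056
  N ⇒ keep positive
  Lon: 41′ + 39.2″ = 41.65333′; 94 + 41.65333/60 = 94.6942222
  W → negative
Point 6:
  Lat: 87° + 18/60 + 48.9/3600 = 87 + 0.300000 + 0.013583 = 87.3135833
  N ⇒ keep positive
  Lon: 62° + 56/60 + 34/3600 = 62 + 0.933333 + 0.009444 = 62.9427778
  W ⇒ negate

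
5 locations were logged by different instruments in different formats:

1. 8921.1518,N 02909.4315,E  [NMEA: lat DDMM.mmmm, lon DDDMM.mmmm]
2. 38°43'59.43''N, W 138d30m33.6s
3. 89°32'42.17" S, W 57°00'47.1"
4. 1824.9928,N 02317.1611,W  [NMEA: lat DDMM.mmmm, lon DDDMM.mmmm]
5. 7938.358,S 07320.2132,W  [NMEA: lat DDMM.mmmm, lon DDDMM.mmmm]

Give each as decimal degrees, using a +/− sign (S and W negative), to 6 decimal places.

Point 1:
  Latitude: split at 2 digits → 89° and 21.1518′; 89 + 21.1518/60 = 89.3525300
  N → positive
  Lon: degrees = first 3 digits = 29, minutes = 9.4315; 29 + 9.4315/60 = 29.1571917
  E → positive
Point 2:
  Lat: 43′ + 59.43″ = 43.99050′; 38 + 43.99050/60 = 38.7331750
  N ⇒ keep positive
  Lon: 138° + 30/60 + 33.6/3600 = 138 + 0.500000 + 0.009333 = 138.5093333
  W → negative
Point 3:
  φ: 89° + 32/60 + 42.17/3600 = 89 + 0.533333 + 0.011714 = 89.5450472
  hemisphere S, so the sign is −
  Lon: 57 + 0/60 + 47.1/3600 = 57.0130833
  hemisphere W, so the sign is −
Point 4:
  Latitude: split at 2 digits → 18° and 24.9928′; 18 + 24.9928/60 = 18.4165467
  N ⇒ keep positive
  λ: split at 3 digits → 023° and 17.1611′; 23 + 17.1611/60 = 23.2860183
  W ⇒ negate
Point 5:
  Latitude: split at 2 digits → 79° and 38.358′; 79 + 38.358/60 = 79.6393000
  S → negative
  λ: degrees = first 3 digits = 73, minutes = 20.2132; 73 + 20.2132/60 = 73.3368867
  hemisphere W, so the sign is −

1. 89.352530, 29.157192
2. 38.733175, -138.509333
3. -89.545047, -57.013083
4. 18.416547, -23.286018
5. -79.639300, -73.336887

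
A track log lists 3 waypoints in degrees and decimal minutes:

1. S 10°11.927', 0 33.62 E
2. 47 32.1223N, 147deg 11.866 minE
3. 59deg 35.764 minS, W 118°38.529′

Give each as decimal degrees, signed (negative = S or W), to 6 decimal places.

1. -10.198783, 0.560333
2. 47.535372, 147.197767
3. -59.596067, -118.642150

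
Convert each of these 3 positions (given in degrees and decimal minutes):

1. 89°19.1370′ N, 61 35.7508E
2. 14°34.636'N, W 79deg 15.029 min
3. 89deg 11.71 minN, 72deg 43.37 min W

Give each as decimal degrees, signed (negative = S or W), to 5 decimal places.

Point 1:
  Latitude: 19.137′ = 0.318950°; total 89.318950
  N ⇒ keep positive
  Longitude: 35.7508′ = 0.595847°; total 61.595847
  E → positive
Point 2:
  Lat: 34.636′ = 0.577267°; total 14.577267
  N → positive
  Lon: 79 + 15.029/60 = 79.250483
  W → negative
Point 3:
  φ: 11.71′ = 0.195167°; total 89.195167
  N → positive
  λ: 72 + 43.37/60 = 72.722833
  hemisphere W, so the sign is −

1. 89.31895, 61.59585
2. 14.57727, -79.25048
3. 89.19517, -72.72283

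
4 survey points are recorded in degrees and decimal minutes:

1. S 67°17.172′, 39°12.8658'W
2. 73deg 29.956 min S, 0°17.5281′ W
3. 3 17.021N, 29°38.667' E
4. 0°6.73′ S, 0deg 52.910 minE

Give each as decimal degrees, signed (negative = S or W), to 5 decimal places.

1. -67.28620, -39.21443
2. -73.49927, -0.29214
3. 3.28368, 29.64445
4. -0.11217, 0.88183

Point 1:
  Lat: 67 + 17.172/60 = 67.286200
  S ⇒ negate
  λ: 39 + 12.8658/60 = 39.214430
  hemisphere W, so the sign is −
Point 2:
  Lat: 29.956′ = 0.499267°; total 73.499267
  S → negative
  λ: 0 + 17.5281/60 = 0.292135
  W → negative
Point 3:
  φ: 3 + 17.021/60 = 3.283683
  N ⇒ keep positive
  λ: 38.667′ = 0.644450°; total 29.644450
  E ⇒ keep positive
Point 4:
  Latitude: 0 + 6.73/60 = 0.112167
  hemisphere S, so the sign is −
  Longitude: 52.91′ = 0.881833°; total 0.881833
  E → positive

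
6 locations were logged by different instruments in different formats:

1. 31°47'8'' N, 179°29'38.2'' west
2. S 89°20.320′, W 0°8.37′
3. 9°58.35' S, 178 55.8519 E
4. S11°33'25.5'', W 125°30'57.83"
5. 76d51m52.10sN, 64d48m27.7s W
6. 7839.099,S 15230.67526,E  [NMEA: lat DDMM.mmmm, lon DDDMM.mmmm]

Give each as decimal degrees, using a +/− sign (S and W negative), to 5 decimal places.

Point 1:
  Latitude: 31 + 47/60 + 8/3600 = 31.785556
  N → positive
  Lon: 179° + 29/60 + 38.2/3600 = 179 + 0.483333 + 0.010611 = 179.493944
  W → negative
Point 2:
  φ: 89 + 20.32/60 = 89.338667
  S → negative
  λ: 8.37′ = 0.139500°; total 0.139500
  W ⇒ negate
Point 3:
  Lat: 58.35′ = 0.972500°; total 9.972500
  hemisphere S, so the sign is −
  Longitude: 178 + 55.8519/60 = 178.930865
  E → positive
Point 4:
  Lat: 11 + 33/60 + 25.5/3600 = 11.557083
  S ⇒ negate
  Longitude: 125° + 30/60 + 57.83/3600 = 125 + 0.500000 + 0.016064 = 125.516064
  W ⇒ negate
Point 5:
  φ: 51′ + 52.1″ = 51.86833′; 76 + 51.86833/60 = 76.864472
  N ⇒ keep positive
  λ: 48′ + 27.7″ = 48.46167′; 64 + 48.46167/60 = 64.807694
  W ⇒ negate
Point 6:
  φ: split at 2 digits → 78° and 39.099′; 78 + 39.099/60 = 78.651650
  S → negative
  Lon: degrees = first 3 digits = 152, minutes = 30.67526; 152 + 30.67526/60 = 152.511254
  E → positive

1. 31.78556, -179.49394
2. -89.33867, -0.13950
3. -9.97250, 178.93087
4. -11.55708, -125.51606
5. 76.86447, -64.80769
6. -78.65165, 152.51125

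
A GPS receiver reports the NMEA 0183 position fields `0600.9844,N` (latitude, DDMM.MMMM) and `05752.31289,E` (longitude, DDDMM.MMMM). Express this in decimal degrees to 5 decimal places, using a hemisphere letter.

φ: degrees = first 2 digits = 6, minutes = 0.9844; 6 + 0.9844/60 = 6.016407
λ: degrees = first 3 digits = 57, minutes = 52.31289; 57 + 52.31289/60 = 57.871882

6.01641° N, 57.87188° E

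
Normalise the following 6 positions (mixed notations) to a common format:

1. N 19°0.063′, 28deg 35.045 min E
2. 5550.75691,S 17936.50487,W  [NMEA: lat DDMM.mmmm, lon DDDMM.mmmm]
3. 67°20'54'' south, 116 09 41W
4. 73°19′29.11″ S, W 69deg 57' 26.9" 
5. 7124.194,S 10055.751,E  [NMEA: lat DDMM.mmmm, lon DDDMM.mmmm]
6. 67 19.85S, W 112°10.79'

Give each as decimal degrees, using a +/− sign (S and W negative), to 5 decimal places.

1. 19.00105, 28.58408
2. -55.84595, -179.60841
3. -67.34833, -116.16139
4. -73.32475, -69.95747
5. -71.40323, 100.92918
6. -67.33083, -112.17983

Point 1:
  Latitude: 0.063′ = 0.001050°; total 19.001050
  N ⇒ keep positive
  Longitude: 35.045′ = 0.584083°; total 28.584083
  E → positive
Point 2:
  φ: split at 2 digits → 55° and 50.75691′; 55 + 50.75691/60 = 55.845949
  S ⇒ negate
  Longitude: split at 3 digits → 179° and 36.50487′; 179 + 36.50487/60 = 179.608415
  W ⇒ negate
Point 3:
  φ: 67 + 20/60 + 54/3600 = 67.348333
  S ⇒ negate
  λ: 116 + 9/60 + 41/3600 = 116.161389
  W ⇒ negate
Point 4:
  Latitude: 19′ + 29.11″ = 19.48517′; 73 + 19.48517/60 = 73.324753
  S ⇒ negate
  Longitude: 69 + 57/60 + 26.9/3600 = 69.957472
  W ⇒ negate
Point 5:
  Lat: split at 2 digits → 71° and 24.194′; 71 + 24.194/60 = 71.403233
  S ⇒ negate
  Longitude: split at 3 digits → 100° and 55.751′; 100 + 55.751/60 = 100.929183
  E → positive
Point 6:
  φ: 19.85′ = 0.330833°; total 67.330833
  S ⇒ negate
  Lon: 10.79′ = 0.179833°; total 112.179833
  W ⇒ negate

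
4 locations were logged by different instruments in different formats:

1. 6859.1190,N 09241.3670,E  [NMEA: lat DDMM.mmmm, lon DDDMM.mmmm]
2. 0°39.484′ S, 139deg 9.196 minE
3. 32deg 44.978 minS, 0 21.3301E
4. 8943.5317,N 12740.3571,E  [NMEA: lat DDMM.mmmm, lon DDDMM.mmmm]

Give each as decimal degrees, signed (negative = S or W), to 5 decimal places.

1. 68.98532, 92.68945
2. -0.65807, 139.15327
3. -32.74963, 0.35550
4. 89.72553, 127.67262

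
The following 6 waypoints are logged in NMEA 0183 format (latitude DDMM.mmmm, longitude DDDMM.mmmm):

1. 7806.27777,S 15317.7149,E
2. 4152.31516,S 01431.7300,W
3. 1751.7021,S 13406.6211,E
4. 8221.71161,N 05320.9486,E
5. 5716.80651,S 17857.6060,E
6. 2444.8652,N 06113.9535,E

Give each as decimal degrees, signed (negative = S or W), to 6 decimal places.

1. -78.104630, 153.295248
2. -41.871919, -14.528833
3. -17.861702, 134.110352
4. 82.361860, 53.349143
5. -57.280109, 178.960100
6. 24.747753, 61.232558

Point 1:
  Latitude: degrees = first 2 digits = 78, minutes = 6.27777; 78 + 6.27777/60 = 78.1046295
  hemisphere S, so the sign is −
  Longitude: degrees = first 3 digits = 153, minutes = 17.7149; 153 + 17.7149/60 = 153.2952483
  E ⇒ keep positive
Point 2:
  Lat: split at 2 digits → 41° and 52.31516′; 41 + 52.31516/60 = 41.8719193
  hemisphere S, so the sign is −
  λ: split at 3 digits → 014° and 31.73′; 14 + 31.73/60 = 14.5288333
  W ⇒ negate
Point 3:
  Lat: split at 2 digits → 17° and 51.7021′; 17 + 51.7021/60 = 17.8617017
  S → negative
  λ: degrees = first 3 digits = 134, minutes = 6.6211; 134 + 6.6211/60 = 134.1103517
  E ⇒ keep positive
Point 4:
  φ: split at 2 digits → 82° and 21.71161′; 82 + 21.71161/60 = 82.3618602
  N → positive
  Lon: split at 3 digits → 053° and 20.9486′; 53 + 20.9486/60 = 53.3491433
  E → positive
Point 5:
  Latitude: split at 2 digits → 57° and 16.80651′; 57 + 16.80651/60 = 57.2801085
  S ⇒ negate
  Longitude: degrees = first 3 digits = 178, minutes = 57.606; 178 + 57.606/60 = 178.9601000
  E → positive
Point 6:
  Latitude: degrees = first 2 digits = 24, minutes = 44.8652; 24 + 44.8652/60 = 24.7477533
  N ⇒ keep positive
  Lon: split at 3 digits → 061° and 13.9535′; 61 + 13.9535/60 = 61.2325583
  E ⇒ keep positive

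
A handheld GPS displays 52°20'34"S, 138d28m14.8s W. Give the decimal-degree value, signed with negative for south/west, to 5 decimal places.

Latitude: 20′ + 34″ = 20.56667′; 52 + 20.56667/60 = 52.342778
S → negative
Longitude: 138 + 28/60 + 14.8/3600 = 138.470778
W ⇒ negate

-52.34278, -138.47078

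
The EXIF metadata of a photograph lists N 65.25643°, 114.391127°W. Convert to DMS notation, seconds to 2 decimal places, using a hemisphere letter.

65°15′23.15″ N, 114°23′28.06″ W

Lat: 0.256430 × 60 = 15.38580′ → 15′, remainder × 60 = 23.1480″
Lon: 0.391127 × 60 = 23.46762′ → 23′, remainder × 60 = 28.0572″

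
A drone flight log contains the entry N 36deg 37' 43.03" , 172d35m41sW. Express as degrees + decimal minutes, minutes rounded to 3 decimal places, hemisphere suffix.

36° 37.717′ N, 172° 35.683′ W

Latitude: seconds/60 = 0.71717; minutes = 37 + 0.71717 = 37.71717
λ: 35 + 41/60 = 35.68333′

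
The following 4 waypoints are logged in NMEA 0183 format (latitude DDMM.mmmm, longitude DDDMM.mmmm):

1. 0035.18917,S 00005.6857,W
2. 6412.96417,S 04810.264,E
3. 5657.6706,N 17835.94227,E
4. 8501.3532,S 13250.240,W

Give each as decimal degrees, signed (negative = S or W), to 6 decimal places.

1. -0.586486, -0.094762
2. -64.216070, 48.171067
3. 56.961177, 178.599038
4. -85.022553, -132.837333

Point 1:
  Lat: split at 2 digits → 00° and 35.18917′; 0 + 35.18917/60 = 0.5864862
  S ⇒ negate
  λ: split at 3 digits → 000° and 5.6857′; 0 + 5.6857/60 = 0.0947617
  hemisphere W, so the sign is −
Point 2:
  Lat: split at 2 digits → 64° and 12.96417′; 64 + 12.96417/60 = 64.2160695
  S ⇒ negate
  Longitude: degrees = first 3 digits = 48, minutes = 10.264; 48 + 10.264/60 = 48.1710667
  E → positive
Point 3:
  Lat: split at 2 digits → 56° and 57.6706′; 56 + 57.6706/60 = 56.9611767
  N → positive
  Lon: split at 3 digits → 178° and 35.94227′; 178 + 35.94227/60 = 178.5990378
  E ⇒ keep positive
Point 4:
  Latitude: degrees = first 2 digits = 85, minutes = 1.3532; 85 + 1.3532/60 = 85.0225533
  hemisphere S, so the sign is −
  Lon: degrees = first 3 digits = 132, minutes = 50.24; 132 + 50.24/60 = 132.8373333
  W ⇒ negate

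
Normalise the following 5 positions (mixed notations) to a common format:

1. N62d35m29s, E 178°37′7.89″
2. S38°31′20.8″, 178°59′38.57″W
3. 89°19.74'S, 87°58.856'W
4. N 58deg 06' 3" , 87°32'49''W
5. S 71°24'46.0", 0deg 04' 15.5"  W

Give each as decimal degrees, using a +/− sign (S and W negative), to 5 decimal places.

Point 1:
  φ: 62 + 35/60 + 29/3600 = 62.591389
  N ⇒ keep positive
  λ: 37′ + 7.89″ = 37.13150′; 178 + 37.13150/60 = 178.618858
  E → positive
Point 2:
  Lat: 38° + 31/60 + 20.8/3600 = 38 + 0.516667 + 0.005778 = 38.522444
  S → negative
  Lon: 178 + 59/60 + 38.57/3600 = 178.994047
  hemisphere W, so the sign is −
Point 3:
  φ: 89 + 19.74/60 = 89.329000
  hemisphere S, so the sign is −
  Lon: 58.856′ = 0.980933°; total 87.980933
  W ⇒ negate
Point 4:
  Latitude: 58 + 6/60 + 3/3600 = 58.100833
  N ⇒ keep positive
  λ: 87 + 32/60 + 49/3600 = 87.546944
  hemisphere W, so the sign is −
Point 5:
  φ: 24′ + 46″ = 24.76667′; 71 + 24.76667/60 = 71.412778
  hemisphere S, so the sign is −
  Longitude: 0° + 4/60 + 15.5/3600 = 0 + 0.066667 + 0.004306 = 0.070972
  W ⇒ negate

1. 62.59139, 178.61886
2. -38.52244, -178.99405
3. -89.32900, -87.98093
4. 58.10083, -87.54694
5. -71.41278, -0.07097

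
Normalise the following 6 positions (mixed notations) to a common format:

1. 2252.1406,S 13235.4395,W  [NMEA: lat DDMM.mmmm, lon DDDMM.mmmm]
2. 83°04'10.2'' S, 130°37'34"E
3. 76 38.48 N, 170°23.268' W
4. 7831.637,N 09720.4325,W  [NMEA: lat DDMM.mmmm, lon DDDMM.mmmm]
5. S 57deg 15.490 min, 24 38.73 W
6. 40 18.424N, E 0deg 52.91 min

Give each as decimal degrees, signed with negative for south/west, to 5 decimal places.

1. -22.86901, -132.59066
2. -83.06950, 130.62611
3. 76.64133, -170.38780
4. 78.52728, -97.34054
5. -57.25817, -24.64550
6. 40.30707, 0.88183

Point 1:
  φ: degrees = first 2 digits = 22, minutes = 52.1406; 22 + 52.1406/60 = 22.869010
  hemisphere S, so the sign is −
  Longitude: split at 3 digits → 132° and 35.4395′; 132 + 35.4395/60 = 132.590658
  hemisphere W, so the sign is −
Point 2:
  Latitude: 4′ + 10.2″ = 4.17000′; 83 + 4.17000/60 = 83.069500
  S → negative
  Lon: 130° + 37/60 + 34/3600 = 130 + 0.616667 + 0.009444 = 130.626111
  E → positive
Point 3:
  φ: 76 + 38.48/60 = 76.641333
  N ⇒ keep positive
  Longitude: 23.268′ = 0.387800°; total 170.387800
  W → negative
Point 4:
  φ: degrees = first 2 digits = 78, minutes = 31.637; 78 + 31.637/60 = 78.527283
  N → positive
  Lon: degrees = first 3 digits = 97, minutes = 20.4325; 97 + 20.4325/60 = 97.340542
  W → negative
Point 5:
  φ: 57 + 15.49/60 = 57.258167
  S ⇒ negate
  Lon: 38.73′ = 0.645500°; total 24.645500
  W ⇒ negate
Point 6:
  Latitude: 40 + 18.424/60 = 40.307067
  N ⇒ keep positive
  Lon: 0 + 52.91/60 = 0.881833
  E ⇒ keep positive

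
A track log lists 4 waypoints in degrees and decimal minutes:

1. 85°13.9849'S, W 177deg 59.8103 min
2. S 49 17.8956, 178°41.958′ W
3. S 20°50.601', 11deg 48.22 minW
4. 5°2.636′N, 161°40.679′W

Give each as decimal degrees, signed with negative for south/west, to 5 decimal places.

1. -85.23308, -177.99684
2. -49.29826, -178.69930
3. -20.84335, -11.80367
4. 5.04393, -161.67798

Point 1:
  φ: 13.9849′ = 0.233082°; total 85.233082
  hemisphere S, so the sign is −
  Longitude: 59.8103′ = 0.996838°; total 177.996838
  W ⇒ negate
Point 2:
  φ: 49 + 17.8956/60 = 49.298260
  hemisphere S, so the sign is −
  λ: 178 + 41.958/60 = 178.699300
  W → negative
Point 3:
  Lat: 20 + 50.601/60 = 20.843350
  hemisphere S, so the sign is −
  Longitude: 48.22′ = 0.803667°; total 11.803667
  W ⇒ negate
Point 4:
  Latitude: 2.636′ = 0.043933°; total 5.043933
  N ⇒ keep positive
  λ: 40.679′ = 0.677983°; total 161.677983
  W ⇒ negate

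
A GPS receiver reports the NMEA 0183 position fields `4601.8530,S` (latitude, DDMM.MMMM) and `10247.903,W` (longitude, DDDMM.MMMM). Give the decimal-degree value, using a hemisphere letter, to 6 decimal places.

46.030883° S, 102.798383° W

φ: degrees = first 2 digits = 46, minutes = 1.853; 46 + 1.853/60 = 46.0308833
λ: split at 3 digits → 102° and 47.903′; 102 + 47.903/60 = 102.7983833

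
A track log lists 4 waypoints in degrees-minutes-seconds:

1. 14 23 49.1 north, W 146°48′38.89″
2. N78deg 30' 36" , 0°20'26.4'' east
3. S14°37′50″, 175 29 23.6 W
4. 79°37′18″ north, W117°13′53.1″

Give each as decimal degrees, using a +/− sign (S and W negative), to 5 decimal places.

Point 1:
  Latitude: 14° + 23/60 + 49.1/3600 = 14 + 0.383333 + 0.013639 = 14.396972
  N ⇒ keep positive
  Longitude: 146 + 48/60 + 38.89/3600 = 146.810803
  hemisphere W, so the sign is −
Point 2:
  Latitude: 78 + 30/60 + 36/3600 = 78.510000
  N ⇒ keep positive
  Lon: 0° + 20/60 + 26.4/3600 = 0 + 0.333333 + 0.007333 = 0.340667
  E → positive
Point 3:
  φ: 14° + 37/60 + 50/3600 = 14 + 0.616667 + 0.013889 = 14.630556
  S → negative
  λ: 175° + 29/60 + 23.6/3600 = 175 + 0.483333 + 0.006556 = 175.489889
  W ⇒ negate
Point 4:
  Lat: 37′ + 18″ = 37.30000′; 79 + 37.30000/60 = 79.621667
  N ⇒ keep positive
  λ: 13′ + 53.1″ = 13.88500′; 117 + 13.88500/60 = 117.231417
  hemisphere W, so the sign is −

1. 14.39697, -146.81080
2. 78.51000, 0.34067
3. -14.63056, -175.48989
4. 79.62167, -117.23142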